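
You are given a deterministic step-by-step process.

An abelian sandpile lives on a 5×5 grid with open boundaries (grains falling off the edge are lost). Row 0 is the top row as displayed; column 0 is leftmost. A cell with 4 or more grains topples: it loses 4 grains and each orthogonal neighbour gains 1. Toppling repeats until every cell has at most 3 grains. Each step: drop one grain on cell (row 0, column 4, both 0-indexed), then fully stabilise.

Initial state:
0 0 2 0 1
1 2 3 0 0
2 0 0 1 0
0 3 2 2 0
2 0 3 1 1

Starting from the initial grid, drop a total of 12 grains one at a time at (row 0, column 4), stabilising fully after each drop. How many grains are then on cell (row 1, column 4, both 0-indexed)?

3

gen 0: 0 0 2 0 1
1 2 3 0 0
2 0 0 1 0
0 3 2 2 0
2 0 3 1 1
gen 1: 0 0 2 0 2
1 2 3 0 0
2 0 0 1 0
0 3 2 2 0
2 0 3 1 1
gen 2: 0 0 2 0 3
1 2 3 0 0
2 0 0 1 0
0 3 2 2 0
2 0 3 1 1
gen 3: 0 0 2 1 0
1 2 3 0 1
2 0 0 1 0
0 3 2 2 0
2 0 3 1 1
gen 4: 0 0 2 1 1
1 2 3 0 1
2 0 0 1 0
0 3 2 2 0
2 0 3 1 1
gen 5: 0 0 2 1 2
1 2 3 0 1
2 0 0 1 0
0 3 2 2 0
2 0 3 1 1
gen 6: 0 0 2 1 3
1 2 3 0 1
2 0 0 1 0
0 3 2 2 0
2 0 3 1 1
gen 7: 0 0 2 2 0
1 2 3 0 2
2 0 0 1 0
0 3 2 2 0
2 0 3 1 1
gen 8: 0 0 2 2 1
1 2 3 0 2
2 0 0 1 0
0 3 2 2 0
2 0 3 1 1
gen 9: 0 0 2 2 2
1 2 3 0 2
2 0 0 1 0
0 3 2 2 0
2 0 3 1 1
gen 10: 0 0 2 2 3
1 2 3 0 2
2 0 0 1 0
0 3 2 2 0
2 0 3 1 1
gen 11: 0 0 2 3 0
1 2 3 0 3
2 0 0 1 0
0 3 2 2 0
2 0 3 1 1
gen 12: 0 0 2 3 1
1 2 3 0 3
2 0 0 1 0
0 3 2 2 0
2 0 3 1 1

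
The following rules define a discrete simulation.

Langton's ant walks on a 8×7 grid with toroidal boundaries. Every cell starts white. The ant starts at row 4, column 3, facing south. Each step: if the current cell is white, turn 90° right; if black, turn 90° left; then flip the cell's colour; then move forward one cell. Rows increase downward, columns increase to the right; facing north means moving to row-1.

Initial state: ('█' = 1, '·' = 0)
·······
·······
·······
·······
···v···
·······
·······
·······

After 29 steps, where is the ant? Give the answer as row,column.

2,4

k=0  ·······
·······
·······
·······
···v···
·······
·······
·······
k=1  ·······
·······
·······
·······
··<█···
·······
·······
·······
k=2  ·······
·······
·······
··^····
··██···
·······
·······
·······
k=3  ·······
·······
·······
··█>···
··██···
·······
·······
·······
k=4  ·······
·······
·······
··██···
··█v···
·······
·······
·······
k=5  ·······
·······
·······
··██···
··█·>··
·······
·······
·······
k=6  ·······
·······
·······
··██···
··█·█··
····v··
·······
·······
k=7  ·······
·······
·······
··██···
··█·█··
···<█··
·······
·······
k=8  ·······
·······
·······
··██···
··█^█··
···██··
·······
·······
k=9  ·······
·······
·······
··██···
··██>··
···██··
·······
·······
k=10  ·······
·······
·······
··██^··
··██···
···██··
·······
·······
k=11  ·······
·······
·······
··███>·
··██···
···██··
·······
·······
k=12  ·······
·······
·······
··████·
··██·v·
···██··
·······
·······
k=13  ·······
·······
·······
··████·
··██<█·
···██··
·······
·······
k=14  ·······
·······
·······
··██^█·
··████·
···██··
·······
·······
k=15  ·······
·······
·······
··█<·█·
··████·
···██··
·······
·······
k=16  ·······
·······
·······
··█··█·
··█v██·
···██··
·······
·······
k=17  ·······
·······
·······
··█··█·
··█·>█·
···██··
·······
·······
k=18  ·······
·······
·······
··█·^█·
··█··█·
···██··
·······
·······
k=19  ·······
·······
·······
··█·█>·
··█··█·
···██··
·······
·······
k=20  ·······
·······
·····^·
··█·█··
··█··█·
···██··
·······
·······
k=21  ·······
·······
·····█>
··█·█··
··█··█·
···██··
·······
·······
k=22  ·······
·······
·····██
··█·█·v
··█··█·
···██··
·······
·······
k=23  ·······
·······
·····██
··█·█<█
··█··█·
···██··
·······
·······
k=24  ·······
·······
·····^█
··█·███
··█··█·
···██··
·······
·······
k=25  ·······
·······
····<·█
··█·███
··█··█·
···██··
·······
·······
k=26  ·······
····^··
····█·█
··█·███
··█··█·
···██··
·······
·······
k=27  ·······
····█>·
····█·█
··█·███
··█··█·
···██··
·······
·······
k=28  ·······
····██·
····█v█
··█·███
··█··█·
···██··
·······
·······
k=29  ·······
····██·
····<██
··█·███
··█··█·
···██··
·······
·······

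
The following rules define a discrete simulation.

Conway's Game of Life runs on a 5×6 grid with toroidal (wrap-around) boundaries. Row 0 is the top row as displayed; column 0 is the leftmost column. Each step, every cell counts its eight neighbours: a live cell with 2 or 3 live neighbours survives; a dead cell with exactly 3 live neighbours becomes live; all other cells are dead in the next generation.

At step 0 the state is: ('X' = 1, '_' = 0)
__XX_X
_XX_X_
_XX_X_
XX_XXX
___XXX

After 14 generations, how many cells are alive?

0) __XX_X
_XX_X_
_XX_X_
XX_XXX
___XXX
1) XX___X
X___XX
______
_X____
_X____
2) _X__X_
_X__X_
X____X
______
_XX___
3) XX_X__
_X__X_
X____X
XX____
_XX___
4) X__X__
_XX_X_
_____X
__X__X
______
5) _XXX__
XXXXXX
XXXXXX
______
______
6) _____X
______
______
XXXXXX
__X___
7) ______
______
XXXXXX
XXXXXX
__X___
8) ______
XXXXXX
______
______
X_X_XX
9) ______
XXXXXX
XXXXXX
_____X
_____X
10) _XXX__
______
______
_XXX__
______
11) __X___
__X___
__X___
__X___
______
12) ______
_XXX__
_XXX__
______
______
13) __X___
_X_X__
_X_X__
__X___
______
14) __X___
_X_X__
_X_X__
__X___
______

6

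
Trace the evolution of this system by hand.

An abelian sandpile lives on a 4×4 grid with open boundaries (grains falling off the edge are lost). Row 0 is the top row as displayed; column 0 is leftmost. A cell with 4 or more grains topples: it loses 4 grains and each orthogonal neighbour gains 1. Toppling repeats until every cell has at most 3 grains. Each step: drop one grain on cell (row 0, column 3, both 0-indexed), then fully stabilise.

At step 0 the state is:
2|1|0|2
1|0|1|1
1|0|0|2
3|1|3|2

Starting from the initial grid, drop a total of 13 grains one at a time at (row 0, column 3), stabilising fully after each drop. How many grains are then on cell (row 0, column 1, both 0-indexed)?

2

[0] 2|1|0|2
1|0|1|1
1|0|0|2
3|1|3|2
[1] 2|1|0|3
1|0|1|1
1|0|0|2
3|1|3|2
[2] 2|1|1|0
1|0|1|2
1|0|0|2
3|1|3|2
[3] 2|1|1|1
1|0|1|2
1|0|0|2
3|1|3|2
[4] 2|1|1|2
1|0|1|2
1|0|0|2
3|1|3|2
[5] 2|1|1|3
1|0|1|2
1|0|0|2
3|1|3|2
[6] 2|1|2|0
1|0|1|3
1|0|0|2
3|1|3|2
[7] 2|1|2|1
1|0|1|3
1|0|0|2
3|1|3|2
[8] 2|1|2|2
1|0|1|3
1|0|0|2
3|1|3|2
[9] 2|1|2|3
1|0|1|3
1|0|0|2
3|1|3|2
[10] 2|1|3|1
1|0|2|0
1|0|0|3
3|1|3|2
[11] 2|1|3|2
1|0|2|0
1|0|0|3
3|1|3|2
[12] 2|1|3|3
1|0|2|0
1|0|0|3
3|1|3|2
[13] 2|2|0|1
1|0|3|1
1|0|0|3
3|1|3|2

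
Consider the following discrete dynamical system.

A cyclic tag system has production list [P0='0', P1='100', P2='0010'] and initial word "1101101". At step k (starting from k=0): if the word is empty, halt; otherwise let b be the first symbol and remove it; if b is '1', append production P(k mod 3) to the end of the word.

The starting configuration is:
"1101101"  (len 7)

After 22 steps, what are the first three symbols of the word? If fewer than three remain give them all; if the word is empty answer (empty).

[0] "1101101"  (len 7)
[1] "1011010"  (len 7)
[2] "011010100"  (len 9)
[3] "11010100"  (len 8)
[4] "10101000"  (len 8)
[5] "0101000100"  (len 10)
[6] "101000100"  (len 9)
[7] "010001000"  (len 9)
[8] "10001000"  (len 8)
[9] "00010000010"  (len 11)
[10] "0010000010"  (len 10)
[11] "010000010"  (len 9)
[12] "10000010"  (len 8)
[13] "00000100"  (len 8)
[14] "0000100"  (len 7)
[15] "000100"  (len 6)
[16] "00100"  (len 5)
[17] "0100"  (len 4)
[18] "100"  (len 3)
[19] "000"  (len 3)
[20] "00"  (len 2)
[21] "0"  (len 1)
[22] (halted — word empty)

(empty)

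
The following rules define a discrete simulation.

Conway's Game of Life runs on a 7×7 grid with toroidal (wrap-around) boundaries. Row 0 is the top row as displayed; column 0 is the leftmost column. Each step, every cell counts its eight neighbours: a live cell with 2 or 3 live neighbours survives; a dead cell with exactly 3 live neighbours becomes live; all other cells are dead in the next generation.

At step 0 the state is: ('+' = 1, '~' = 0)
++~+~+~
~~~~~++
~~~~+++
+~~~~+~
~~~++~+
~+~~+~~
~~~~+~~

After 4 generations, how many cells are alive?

k=0  ++~+~+~
~~~~~++
~~~~+++
+~~~~+~
~~~++~+
~+~~+~~
~~~~+~~
k=1  +~~~~+~
~~~~~~~
+~~~+~~
+~~+~~~
+~~++~+
~~~~+~~
++++++~
k=2  +~++~+~
~~~~~~+
~~~~~~~
++~+~+~
+~~++++
~~~~~~~
++++~+~
k=3  +~~+~+~
~~~~~~+
+~~~~~+
++++~+~
++++~+~
~~~~~~~
+~~+~~~
k=4  +~~~+~~
~~~~~+~
~~+~~+~
~~~+~+~
+~~+~~~
+~~++~+
~~~~+~+

15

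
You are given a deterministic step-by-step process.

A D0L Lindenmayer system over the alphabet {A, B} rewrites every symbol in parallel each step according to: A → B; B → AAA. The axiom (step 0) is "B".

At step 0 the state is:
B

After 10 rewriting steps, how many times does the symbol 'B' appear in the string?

k=0  B
k=1  AAA
k=2  BBB
k=3  AAAAAAAAA
k=4  BBBBBBBBB
k=5  AAAAAAAAAAAAAAAAAAAAAAAAAAA
k=6  BBBBBBBBBBBBBBBBBBBBBBBBBBB
k=7  AAAAAAAAAAAAAAAAAAAAAAAAAAAAAAAAAAAAAAAAAAAAAAAAAAAAAAAAAAAAAAAAAAAAAAAAAAAAAAAAA
k=8  BBBBBBBBBBBBBBBBBBBBBBBBBBBBBBBBBBBBBBBBBBBBBBBBBBBBBBBBBBBBBBBBBBBBBBBBBBBBBBBBB
k=9  AAAAAAAAAAAAAAAAAAAAAAAAAAAAAAAAAAAAAAAAAAAAAAAAAAAAAAAAAA…AAAAAAAAAAAAAAAAAAAAAAAAAAAAAAAAAAAAAAAAAAAAAAAAAAAAAAAAAA  (len 243)
k=10  BBBBBBBBBBBBBBBBBBBBBBBBBBBBBBBBBBBBBBBBBBBBBBBBBBBBBBBBBB…BBBBBBBBBBBBBBBBBBBBBBBBBBBBBBBBBBBBBBBBBBBBBBBBBBBBBBBBBB  (len 243)

243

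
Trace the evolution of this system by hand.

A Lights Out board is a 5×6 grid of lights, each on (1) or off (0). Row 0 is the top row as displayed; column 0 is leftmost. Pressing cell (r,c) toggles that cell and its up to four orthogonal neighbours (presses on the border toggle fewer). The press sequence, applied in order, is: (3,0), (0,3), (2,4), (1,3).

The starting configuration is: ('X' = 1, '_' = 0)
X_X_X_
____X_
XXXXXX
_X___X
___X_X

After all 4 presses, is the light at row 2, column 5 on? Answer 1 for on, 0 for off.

k=0  X_X_X_
____X_
XXXXXX
_X___X
___X_X
k=1  X_X_X_
____X_
_XXXXX
X____X
X__X_X
k=2  X__X__
___XX_
_XXXXX
X____X
X__X_X
k=3  X__X__
___X__
_XX___
X___XX
X__X_X
k=4  X_____
__X_X_
_XXX__
X___XX
X__X_X

0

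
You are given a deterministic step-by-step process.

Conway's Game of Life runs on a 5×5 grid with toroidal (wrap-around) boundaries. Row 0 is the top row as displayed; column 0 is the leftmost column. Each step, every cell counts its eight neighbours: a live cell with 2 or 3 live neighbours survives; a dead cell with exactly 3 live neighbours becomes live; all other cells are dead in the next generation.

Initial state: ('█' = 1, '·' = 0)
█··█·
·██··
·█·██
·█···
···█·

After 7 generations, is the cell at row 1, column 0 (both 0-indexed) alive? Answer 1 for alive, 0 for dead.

t=0: █··█·
·██··
·█·██
·█···
···█·
t=1: ·█·██
·█···
·█·█·
█··██
··█·█
t=2: ·█·██
·█·██
·█·█·
██···
·██··
t=3: ·█··█
·█···
·█·█·
█····
···██
t=4: ··███
·█···
███··
█·██·
···██
t=5: █·█·█
····█
█··██
█····
██···
t=6: ···██
·█···
█··█·
·····
·····
t=7: ·····
█·██·
·····
·····
·····

1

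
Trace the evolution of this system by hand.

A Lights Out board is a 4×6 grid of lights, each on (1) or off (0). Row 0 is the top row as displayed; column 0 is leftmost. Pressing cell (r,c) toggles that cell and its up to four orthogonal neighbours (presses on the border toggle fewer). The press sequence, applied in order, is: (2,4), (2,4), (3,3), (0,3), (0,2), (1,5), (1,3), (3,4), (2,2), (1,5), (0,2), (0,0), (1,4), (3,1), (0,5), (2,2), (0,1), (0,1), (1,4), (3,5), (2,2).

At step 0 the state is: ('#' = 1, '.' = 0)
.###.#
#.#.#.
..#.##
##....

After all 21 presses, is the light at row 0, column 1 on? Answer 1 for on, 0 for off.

t=0: .###.#
#.#.#.
..#.##
##....
t=1: .###.#
#.#...
..##..
##..#.
t=2: .###.#
#.#.#.
..#.##
##....
t=3: .###.#
#.#.#.
..####
#####.
t=4: .#..##
#.###.
..####
#####.
t=5: ..####
#..##.
..####
#####.
t=6: ..###.
#..#.#
..###.
#####.
t=7: ..#.#.
#.#.##
..#.#.
#####.
t=8: ..#.#.
#.#.##
..#...
###..#
t=9: ..#.#.
#...##
.#.#..
##...#
t=10: ..#.##
#.....
.#.#.#
##...#
t=11: .#.###
#.#...
.#.#.#
##...#
t=12: #..###
..#...
.#.#.#
##...#
t=13: #..#.#
..####
.#.###
##...#
t=14: #..#.#
..####
...###
..#..#
t=15: #..##.
..###.
...###
..#..#
t=16: #..##.
...##.
.##.##
.....#
t=17: .####.
.#.##.
.##.##
.....#
t=18: #..##.
...##.
.##.##
.....#
t=19: #..#..
.....#
.##..#
.....#
t=20: #..#..
.....#
.##...
....#.
t=21: #..#..
..#..#
...#..
..#.#.

0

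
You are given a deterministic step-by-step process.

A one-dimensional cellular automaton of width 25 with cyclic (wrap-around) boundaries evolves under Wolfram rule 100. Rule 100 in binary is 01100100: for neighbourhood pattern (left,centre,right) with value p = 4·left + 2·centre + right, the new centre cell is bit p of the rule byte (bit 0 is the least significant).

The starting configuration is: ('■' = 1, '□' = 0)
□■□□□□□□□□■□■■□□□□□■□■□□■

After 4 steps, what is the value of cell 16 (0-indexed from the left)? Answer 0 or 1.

0

gen 0: □■□□□□□□□□■□■■□□□□□■□■□□■
gen 1: ■■□□□□□□□□■■□■□□□□□■■■□□■
gen 2: □■□□□□□□□□□■■■□□□□□□□■□□□
gen 3: □■□□□□□□□□□□□■□□□□□□□■□□□
gen 4: □■□□□□□□□□□□□■□□□□□□□■□□□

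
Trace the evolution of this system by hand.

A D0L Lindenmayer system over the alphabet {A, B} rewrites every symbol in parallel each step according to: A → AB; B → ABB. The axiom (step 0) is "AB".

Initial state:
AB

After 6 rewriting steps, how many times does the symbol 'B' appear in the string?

0) AB
1) ABABB
2) ABABBABABBABB
3) ABABBABABBABBABABBABABBABBABABBABB
4) ABABBABABBABBABABBABABBABBABABBABBABABBABABBABBABABBABABBABBABABBABBABABBABABBABBABABBABB
5) ABABBABABBABBABABBABABBABBABABBABBABABBABABBABBABABBABABBA…ABBABABBABABBABBABABBABABBABBABABBABBABABBABABBABBABABBABB  (len 233)
6) ABABBABABBABBABABBABABBABBABABBABBABABBABABBABBABABBABABBA…ABBABABBABABBABBABABBABABBABBABABBABBABABBABABBABBABABBABB  (len 610)

377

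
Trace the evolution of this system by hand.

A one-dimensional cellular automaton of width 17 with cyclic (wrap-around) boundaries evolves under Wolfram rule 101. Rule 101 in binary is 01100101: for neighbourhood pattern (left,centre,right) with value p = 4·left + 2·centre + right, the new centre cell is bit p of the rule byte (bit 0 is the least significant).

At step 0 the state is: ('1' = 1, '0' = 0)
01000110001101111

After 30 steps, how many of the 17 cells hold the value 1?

5

0) 01000110001101111
1) 11010010100110001
2) 01110011100010100
3) 00010000101011101
4) 01010110111100111
5) 11111011000100001
6) 00001101010101100
7) 11100111111110101
8) 00100000000011110
9) 10101111111000010
10) 11110000001011011
11) 00010111101101100
12) 11011000110110101
13) 01101010011011110
14) 00111110001100010
15) 10000010100101010
16) 10111011100111111
17) 11001100100000000
18) 01000100101111110
19) 01010100110000010
20) 01111100010111010
21) 00000101011001110
22) 11110111101000010
23) 00011000111011011
24) 01001010001101101
25) 11001110100110111
26) 01000011100011000
27) 01011000101001011
28) 11101010111001101
29) 00111111001000110
30) 10000001001010010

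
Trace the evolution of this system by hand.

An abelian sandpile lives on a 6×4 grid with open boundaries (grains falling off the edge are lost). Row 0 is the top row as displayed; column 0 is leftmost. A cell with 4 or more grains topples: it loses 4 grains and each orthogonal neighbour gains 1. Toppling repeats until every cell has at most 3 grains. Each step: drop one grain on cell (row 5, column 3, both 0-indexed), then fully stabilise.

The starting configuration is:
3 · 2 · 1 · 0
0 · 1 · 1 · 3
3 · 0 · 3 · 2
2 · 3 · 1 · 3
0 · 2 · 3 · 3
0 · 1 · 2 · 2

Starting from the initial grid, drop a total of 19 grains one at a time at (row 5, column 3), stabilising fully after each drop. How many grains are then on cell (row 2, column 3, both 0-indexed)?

0) 3 · 2 · 1 · 0
0 · 1 · 1 · 3
3 · 0 · 3 · 2
2 · 3 · 1 · 3
0 · 2 · 3 · 3
0 · 1 · 2 · 2
1) 3 · 2 · 1 · 0
0 · 1 · 1 · 3
3 · 0 · 3 · 2
2 · 3 · 1 · 3
0 · 2 · 3 · 3
0 · 1 · 2 · 3
2) 3 · 2 · 1 · 0
0 · 1 · 1 · 3
3 · 0 · 3 · 3
2 · 3 · 3 · 0
0 · 3 · 1 · 2
0 · 2 · 0 · 2
3) 3 · 2 · 1 · 0
0 · 1 · 1 · 3
3 · 0 · 3 · 3
2 · 3 · 3 · 0
0 · 3 · 1 · 2
0 · 2 · 0 · 3
4) 3 · 2 · 1 · 0
0 · 1 · 1 · 3
3 · 0 · 3 · 3
2 · 3 · 3 · 0
0 · 3 · 1 · 3
0 · 2 · 1 · 0
5) 3 · 2 · 1 · 0
0 · 1 · 1 · 3
3 · 0 · 3 · 3
2 · 3 · 3 · 0
0 · 3 · 1 · 3
0 · 2 · 1 · 1
6) 3 · 2 · 1 · 0
0 · 1 · 1 · 3
3 · 0 · 3 · 3
2 · 3 · 3 · 0
0 · 3 · 1 · 3
0 · 2 · 1 · 2
7) 3 · 2 · 1 · 0
0 · 1 · 1 · 3
3 · 0 · 3 · 3
2 · 3 · 3 · 0
0 · 3 · 1 · 3
0 · 2 · 1 · 3
8) 3 · 2 · 1 · 0
0 · 1 · 1 · 3
3 · 0 · 3 · 3
2 · 3 · 3 · 1
0 · 3 · 2 · 0
0 · 2 · 2 · 1
9) 3 · 2 · 1 · 0
0 · 1 · 1 · 3
3 · 0 · 3 · 3
2 · 3 · 3 · 1
0 · 3 · 2 · 0
0 · 2 · 2 · 2
10) 3 · 2 · 1 · 0
0 · 1 · 1 · 3
3 · 0 · 3 · 3
2 · 3 · 3 · 1
0 · 3 · 2 · 0
0 · 2 · 2 · 3
11) 3 · 2 · 1 · 0
0 · 1 · 1 · 3
3 · 0 · 3 · 3
2 · 3 · 3 · 1
0 · 3 · 2 · 1
0 · 2 · 3 · 0
12) 3 · 2 · 1 · 0
0 · 1 · 1 · 3
3 · 0 · 3 · 3
2 · 3 · 3 · 1
0 · 3 · 2 · 1
0 · 2 · 3 · 1
13) 3 · 2 · 1 · 0
0 · 1 · 1 · 3
3 · 0 · 3 · 3
2 · 3 · 3 · 1
0 · 3 · 2 · 1
0 · 2 · 3 · 2
14) 3 · 2 · 1 · 0
0 · 1 · 1 · 3
3 · 0 · 3 · 3
2 · 3 · 3 · 1
0 · 3 · 2 · 1
0 · 2 · 3 · 3
15) 3 · 2 · 1 · 0
0 · 1 · 1 · 3
3 · 0 · 3 · 3
2 · 3 · 3 · 1
0 · 3 · 3 · 2
0 · 3 · 0 · 1
16) 3 · 2 · 1 · 0
0 · 1 · 1 · 3
3 · 0 · 3 · 3
2 · 3 · 3 · 1
0 · 3 · 3 · 2
0 · 3 · 0 · 2
17) 3 · 2 · 1 · 0
0 · 1 · 1 · 3
3 · 0 · 3 · 3
2 · 3 · 3 · 1
0 · 3 · 3 · 2
0 · 3 · 0 · 3
18) 3 · 2 · 1 · 0
0 · 1 · 1 · 3
3 · 0 · 3 · 3
2 · 3 · 3 · 1
0 · 3 · 3 · 3
0 · 3 · 1 · 0
19) 3 · 2 · 1 · 0
0 · 1 · 1 · 3
3 · 0 · 3 · 3
2 · 3 · 3 · 1
0 · 3 · 3 · 3
0 · 3 · 1 · 1

3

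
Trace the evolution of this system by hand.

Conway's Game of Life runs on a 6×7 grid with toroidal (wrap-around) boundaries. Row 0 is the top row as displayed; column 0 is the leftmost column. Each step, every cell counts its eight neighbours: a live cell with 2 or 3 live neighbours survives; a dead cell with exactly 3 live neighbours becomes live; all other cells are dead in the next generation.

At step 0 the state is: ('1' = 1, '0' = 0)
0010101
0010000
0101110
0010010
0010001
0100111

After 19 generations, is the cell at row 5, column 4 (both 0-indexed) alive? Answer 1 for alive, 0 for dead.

0

k=0  0010101
0010000
0101110
0010010
0010001
0100111
k=1  1110101
0110000
0101110
0110011
1111101
0110101
k=2  0000001
0000001
0001111
0000000
0000100
0000100
k=3  0000010
1000101
0000111
0001000
0000000
0000010
k=4  0000110
1000100
1001101
0000110
0000000
0000000
k=5  0000110
1000000
1001001
0001111
0000000
0000000
k=6  0000000
1000110
1001000
1001111
0000110
0000000
k=7  0000000
0000101
1101000
1001000
0001000
0000000
k=8  0000000
1000000
1111101
1101100
0000000
0000000
k=9  0000000
1011001
0000111
0000111
0000000
0000000
k=10  0000000
1001101
0000000
0000101
0000010
0000000
k=11  0000000
0000000
1001101
0000010
0000010
0000000
k=12  0000000
0000000
0000111
0000010
0000000
0000000
k=13  0000000
0000010
0000111
0000111
0000000
0000000
k=14  0000000
0000111
0000000
0000101
0000010
0000000
k=15  0000010
0000010
0000101
0000010
0000010
0000000
k=16  0000000
0000111
0000101
0000111
0000000
0000000
k=17  0000010
0000101
1001000
0000101
0000010
0000000
k=18  0000010
0000111
1001101
0000111
0000010
0000000
k=19  0000111
1001000
1001000
1001000
0000111
0000000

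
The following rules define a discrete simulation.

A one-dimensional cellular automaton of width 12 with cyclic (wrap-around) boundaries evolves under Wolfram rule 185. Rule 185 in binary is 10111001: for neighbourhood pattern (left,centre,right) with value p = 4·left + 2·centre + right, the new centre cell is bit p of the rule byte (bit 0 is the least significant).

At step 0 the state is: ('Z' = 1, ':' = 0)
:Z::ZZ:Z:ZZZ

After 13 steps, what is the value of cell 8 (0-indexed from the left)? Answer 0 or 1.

1

t=0: :Z::ZZ:Z:ZZZ
t=1: Z:Z:Z:Z:ZZZ:
t=2: :Z:Z:Z:ZZZ:Z
t=3: Z:Z:Z:ZZZ:Z:
t=4: :Z:Z:ZZZ:Z:Z
t=5: Z:Z:ZZZ:Z:Z:
t=6: :Z:ZZZ:Z:Z:Z
t=7: Z:ZZZ:Z:Z:Z:
t=8: :ZZZ:Z:Z:Z:Z
t=9: ZZZ:Z:Z:Z:Z:
t=10: ZZ:Z:Z:Z:Z:Z
t=11: Z:Z:Z:Z:Z:ZZ
t=12: :Z:Z:Z:Z:ZZZ
t=13: Z:Z:Z:Z:ZZZ:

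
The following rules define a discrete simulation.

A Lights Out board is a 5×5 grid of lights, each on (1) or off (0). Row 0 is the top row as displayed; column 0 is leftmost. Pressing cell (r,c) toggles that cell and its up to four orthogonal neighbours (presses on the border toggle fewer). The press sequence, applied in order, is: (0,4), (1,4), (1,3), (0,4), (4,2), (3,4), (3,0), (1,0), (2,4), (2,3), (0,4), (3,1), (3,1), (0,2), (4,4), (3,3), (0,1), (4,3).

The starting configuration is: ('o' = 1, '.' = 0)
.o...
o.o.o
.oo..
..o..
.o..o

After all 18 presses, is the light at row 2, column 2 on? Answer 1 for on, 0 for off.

0

step 0: .o...
o.o.o
.oo..
..o..
.o..o
step 1: .o.oo
o.o..
.oo..
..o..
.o..o
step 2: .o.o.
o.ooo
.oo.o
..o..
.o..o
step 3: .o...
o....
.oooo
..o..
.o..o
step 4: .o.oo
o...o
.oooo
..o..
.o..o
step 5: .o.oo
o...o
.oooo
.....
..ooo
step 6: .o.oo
o...o
.ooo.
...oo
..oo.
step 7: .o.oo
o...o
oooo.
oo.oo
o.oo.
step 8: oo.oo
.o..o
.ooo.
oo.oo
o.oo.
step 9: oo.oo
.o...
.oo.o
oo.o.
o.oo.
step 10: oo.oo
.o.o.
.o.o.
oo...
o.oo.
step 11: oo...
.o.oo
.o.o.
oo...
o.oo.
step 12: oo...
.o.oo
...o.
..o..
oooo.
step 13: oo...
.o.oo
.o.o.
oo...
o.oo.
step 14: o.oo.
.oooo
.o.o.
oo...
o.oo.
step 15: o.oo.
.oooo
.o.o.
oo..o
o.o.o
step 16: o.oo.
.oooo
.o...
oooo.
o.ooo
step 17: .o.o.
..ooo
.o...
oooo.
o.ooo
step 18: .o.o.
..ooo
.o...
ooo..
o....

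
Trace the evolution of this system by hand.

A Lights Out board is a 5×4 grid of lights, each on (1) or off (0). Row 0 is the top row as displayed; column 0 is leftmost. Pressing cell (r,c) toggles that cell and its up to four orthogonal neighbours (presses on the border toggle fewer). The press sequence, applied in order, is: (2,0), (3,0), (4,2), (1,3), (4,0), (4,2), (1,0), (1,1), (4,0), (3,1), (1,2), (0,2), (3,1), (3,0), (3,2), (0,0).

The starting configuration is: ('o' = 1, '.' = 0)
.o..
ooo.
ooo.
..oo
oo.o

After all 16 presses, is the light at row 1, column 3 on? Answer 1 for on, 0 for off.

gen 0: .o..
ooo.
ooo.
..oo
oo.o
gen 1: .o..
.oo.
..o.
o.oo
oo.o
gen 2: .o..
.oo.
o.o.
.ooo
.o.o
gen 3: .o..
.oo.
o.o.
.o.o
..o.
gen 4: .o.o
.o.o
o.oo
.o.o
..o.
gen 5: .o.o
.o.o
o.oo
oo.o
ooo.
gen 6: .o.o
.o.o
o.oo
oooo
o..o
gen 7: oo.o
o..o
..oo
oooo
o..o
gen 8: o..o
.ooo
.ooo
oooo
o..o
gen 9: o..o
.ooo
.ooo
.ooo
.o.o
gen 10: o..o
.ooo
..oo
o..o
...o
gen 11: o.oo
....
...o
o..o
...o
gen 12: oo..
..o.
...o
o..o
...o
gen 13: oo..
..o.
.o.o
.ooo
.o.o
gen 14: oo..
..o.
oo.o
o.oo
oo.o
gen 15: oo..
..o.
oooo
oo..
oooo
gen 16: ....
o.o.
oooo
oo..
oooo

0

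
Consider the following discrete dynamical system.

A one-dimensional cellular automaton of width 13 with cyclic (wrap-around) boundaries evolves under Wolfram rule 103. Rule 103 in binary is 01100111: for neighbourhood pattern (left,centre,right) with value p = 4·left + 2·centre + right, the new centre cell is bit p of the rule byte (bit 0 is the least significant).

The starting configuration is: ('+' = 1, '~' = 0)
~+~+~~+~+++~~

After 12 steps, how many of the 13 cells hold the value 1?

t=0: ~+~+~~+~+++~~
t=1: ++++~+++~~+~+
t=2: ~~~++~~+~+++~
t=3: +++~+~+++~~+~
t=4: ~~++++~~+~+++
t=5: ~+~~~+~+++~~+
t=6: ++~++++~~+~++
t=7: ~++~~~+~+++~~
t=8: +~+~++++~~+~+
t=9: ++++~~~+~+++~
t=10: ~~~+~++++~~++
t=11: ~++++~~~+~+~+
t=12: +~~~+~+++++++

9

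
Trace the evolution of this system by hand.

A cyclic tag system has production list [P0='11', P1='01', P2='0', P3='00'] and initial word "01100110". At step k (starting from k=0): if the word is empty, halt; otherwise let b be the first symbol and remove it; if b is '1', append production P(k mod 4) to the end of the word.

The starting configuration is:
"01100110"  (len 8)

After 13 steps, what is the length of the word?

5

gen 0: "01100110"  (len 8)
gen 1: "1100110"  (len 7)
gen 2: "10011001"  (len 8)
gen 3: "00110010"  (len 8)
gen 4: "0110010"  (len 7)
gen 5: "110010"  (len 6)
gen 6: "1001001"  (len 7)
gen 7: "0010010"  (len 7)
gen 8: "010010"  (len 6)
gen 9: "10010"  (len 5)
gen 10: "001001"  (len 6)
gen 11: "01001"  (len 5)
gen 12: "1001"  (len 4)
gen 13: "00111"  (len 5)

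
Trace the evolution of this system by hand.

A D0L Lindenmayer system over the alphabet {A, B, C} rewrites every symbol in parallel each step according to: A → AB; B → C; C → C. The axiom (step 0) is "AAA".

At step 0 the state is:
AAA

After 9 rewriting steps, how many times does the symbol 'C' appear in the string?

24

t=0: AAA
t=1: ABABAB
t=2: ABCABCABC
t=3: ABCCABCCABCC
t=4: ABCCCABCCCABCCC
t=5: ABCCCCABCCCCABCCCC
t=6: ABCCCCCABCCCCCABCCCCC
t=7: ABCCCCCCABCCCCCCABCCCCCC
t=8: ABCCCCCCCABCCCCCCCABCCCCCCC
t=9: ABCCCCCCCCABCCCCCCCCABCCCCCCCC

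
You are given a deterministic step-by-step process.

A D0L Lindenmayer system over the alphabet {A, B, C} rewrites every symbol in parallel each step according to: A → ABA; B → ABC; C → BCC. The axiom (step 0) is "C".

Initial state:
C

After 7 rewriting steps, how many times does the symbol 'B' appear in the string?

729

[0] C
[1] BCC
[2] ABCBCCBCC
[3] ABAABCBCCABCBCCBCCABCBCCBCC
[4] ABAABCABAABAABCBCCABCBCCBCCABAABCBCCABCBCCBCCABCBCCBCCABAABCBCCABCBCCBCCABCBCCBCC
[5] ABAABCABAABAABCBCCABAABCABAABAABCABAABAABCBCCABCBCCBCCABAA…CBCCABAABCBCCABCBCCBCCABCBCCBCCABAABCBCCABCBCCBCCABCBCCBCC  (len 243)
[6] ABAABCABAABAABCBCCABAABCABAABAABCABAABAABCBCCABCBCCBCCABAA…CBCCABAABCBCCABCBCCBCCABCBCCBCCABAABCBCCABCBCCBCCABCBCCBCC  (len 729)
[7] ABAABCABAABAABCBCCABAABCABAABAABCABAABAABCBCCABCBCCBCCABAA…CBCCABAABCBCCABCBCCBCCABCBCCBCCABAABCBCCABCBCCBCCABCBCCBCC  (len 2187)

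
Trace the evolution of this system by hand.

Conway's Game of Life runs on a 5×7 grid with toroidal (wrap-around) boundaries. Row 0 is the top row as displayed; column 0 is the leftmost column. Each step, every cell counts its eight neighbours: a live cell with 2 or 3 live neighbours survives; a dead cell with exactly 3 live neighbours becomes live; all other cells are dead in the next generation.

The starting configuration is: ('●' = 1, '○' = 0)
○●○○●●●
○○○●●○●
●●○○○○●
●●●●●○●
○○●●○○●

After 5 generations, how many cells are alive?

2

k=0  ○●○○●●●
○○○●●○●
●●○○○○●
●●●●●○●
○○●●○○●
k=1  ○○○○○○●
○●●●●○○
○○○○○○○
○○○○●○○
○○○○○○○
k=2  ○○●●○○○
○○●●○○○
○○●○●○○
○○○○○○○
○○○○○○○
k=3  ○○●●○○○
○●○○●○○
○○●○○○○
○○○○○○○
○○○○○○○
k=4  ○○●●○○○
○●○○○○○
○○○○○○○
○○○○○○○
○○○○○○○
k=5  ○○●○○○○
○○●○○○○
○○○○○○○
○○○○○○○
○○○○○○○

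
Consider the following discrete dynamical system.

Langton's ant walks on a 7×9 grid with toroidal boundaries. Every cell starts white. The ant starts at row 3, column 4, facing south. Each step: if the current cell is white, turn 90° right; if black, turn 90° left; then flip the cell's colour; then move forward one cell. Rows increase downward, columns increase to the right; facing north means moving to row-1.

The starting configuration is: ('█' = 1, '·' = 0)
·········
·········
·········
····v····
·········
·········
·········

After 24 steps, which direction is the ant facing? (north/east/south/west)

north

0) ·········
·········
·········
····v····
·········
·········
·········
1) ·········
·········
·········
···<█····
·········
·········
·········
2) ·········
·········
···^·····
···██····
·········
·········
·········
3) ·········
·········
···█>····
···██····
·········
·········
·········
4) ·········
·········
···██····
···█v····
·········
·········
·········
5) ·········
·········
···██····
···█·>···
·········
·········
·········
6) ·········
·········
···██····
···█·█···
·····v···
·········
·········
7) ·········
·········
···██····
···█·█···
····<█···
·········
·········
8) ·········
·········
···██····
···█^█···
····██···
·········
·········
9) ·········
·········
···██····
···██>···
····██···
·········
·········
10) ·········
·········
···██^···
···██····
····██···
·········
·········
11) ·········
·········
···███>··
···██····
····██···
·········
·········
12) ·········
·········
···████··
···██·v··
····██···
·········
·········
13) ·········
·········
···████··
···██<█··
····██···
·········
·········
14) ·········
·········
···██^█··
···████··
····██···
·········
·········
15) ·········
·········
···█<·█··
···████··
····██···
·········
·········
16) ·········
·········
···█··█··
···█v██··
····██···
·········
·········
17) ·········
·········
···█··█··
···█·>█··
····██···
·········
·········
18) ·········
·········
···█·^█··
···█··█··
····██···
·········
·········
19) ·········
·········
···█·█>··
···█··█··
····██···
·········
·········
20) ·········
······^··
···█·█···
···█··█··
····██···
·········
·········
21) ·········
······█>·
···█·█···
···█··█··
····██···
·········
·········
22) ·········
······██·
···█·█·v·
···█··█··
····██···
·········
·········
23) ·········
······██·
···█·█<█·
···█··█··
····██···
·········
·········
24) ·········
······^█·
···█·███·
···█··█··
····██···
·········
·········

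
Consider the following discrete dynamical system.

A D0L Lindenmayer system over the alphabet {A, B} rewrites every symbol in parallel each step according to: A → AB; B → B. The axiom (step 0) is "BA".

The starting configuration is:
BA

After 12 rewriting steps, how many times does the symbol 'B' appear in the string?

k=0  BA
k=1  BAB
k=2  BABB
k=3  BABBB
k=4  BABBBB
k=5  BABBBBB
k=6  BABBBBBB
k=7  BABBBBBBB
k=8  BABBBBBBBB
k=9  BABBBBBBBBB
k=10  BABBBBBBBBBB
k=11  BABBBBBBBBBBB
k=12  BABBBBBBBBBBBB

13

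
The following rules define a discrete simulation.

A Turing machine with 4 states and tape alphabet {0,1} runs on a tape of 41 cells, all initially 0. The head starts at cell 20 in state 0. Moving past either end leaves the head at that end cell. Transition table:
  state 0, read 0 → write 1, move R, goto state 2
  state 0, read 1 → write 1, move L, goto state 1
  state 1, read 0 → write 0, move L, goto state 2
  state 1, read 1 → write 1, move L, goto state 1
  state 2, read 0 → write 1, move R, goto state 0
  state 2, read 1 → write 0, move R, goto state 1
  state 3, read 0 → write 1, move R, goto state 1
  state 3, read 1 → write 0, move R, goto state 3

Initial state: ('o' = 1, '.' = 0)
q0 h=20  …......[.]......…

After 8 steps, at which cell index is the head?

[0] q0 h=20  …......[.]......…
[1] q2 h=21  ….....o[.]......…
[2] q0 h=22  …....oo[.]......…
[3] q2 h=23  …...ooo[.]......…
[4] q0 h=24  …..oooo[.]......…
[5] q2 h=25  ….ooooo[.]......…
[6] q0 h=26  …oooooo[.]......…
[7] q2 h=27  …oooooo[.]......…
[8] q0 h=28  …oooooo[.]......…

28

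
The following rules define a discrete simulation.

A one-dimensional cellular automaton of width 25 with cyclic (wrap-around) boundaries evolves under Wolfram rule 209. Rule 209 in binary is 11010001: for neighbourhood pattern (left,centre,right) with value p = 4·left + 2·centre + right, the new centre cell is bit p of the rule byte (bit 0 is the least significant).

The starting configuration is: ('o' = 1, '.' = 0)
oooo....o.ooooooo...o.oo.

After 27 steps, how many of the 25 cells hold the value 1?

19

t=0: oooo....o.ooooooo...o.oo.
t=1: .oooooo....oooooooo....o.
t=2: ..oooooooo..oooooooooo..o
t=3: o..oooooooo..oooooooooo..
t=4: .o..oooooooo..oooooooooo.
t=5: ..o..oooooooo..oooooooooo
t=6: o..o..oooooooo..ooooooooo
t=7: oo..o..oooooooo..oooooooo
t=8: ooo..o..oooooooo..ooooooo
t=9: oooo..o..oooooooo..oooooo
t=10: ooooo..o..oooooooo..ooooo
t=11: oooooo..o..oooooooo..oooo
t=12: ooooooo..o..oooooooo..ooo
t=13: oooooooo..o..oooooooo..oo
t=14: ooooooooo..o..oooooooo..o
t=15: oooooooooo..o..oooooooo..
t=16: .oooooooooo..o..oooooooo.
t=17: ..oooooooooo..o..oooooooo
t=18: o..oooooooooo..o..ooooooo
t=19: oo..oooooooooo..o..oooooo
t=20: ooo..oooooooooo..o..ooooo
t=21: oooo..oooooooooo..o..oooo
t=22: ooooo..oooooooooo..o..ooo
t=23: oooooo..oooooooooo..o..oo
t=24: ooooooo..oooooooooo..o..o
t=25: oooooooo..oooooooooo..o..
t=26: .oooooooo..oooooooooo..o.
t=27: ..oooooooo..oooooooooo..o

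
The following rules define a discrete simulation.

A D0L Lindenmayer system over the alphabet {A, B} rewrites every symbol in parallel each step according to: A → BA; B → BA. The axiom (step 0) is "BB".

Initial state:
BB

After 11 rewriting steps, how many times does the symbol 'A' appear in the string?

2048

t=0: BB
t=1: BABA
t=2: BABABABA
t=3: BABABABABABABABA
t=4: BABABABABABABABABABABABABABABABA
t=5: BABABABABABABABABABABABABABABABABABABABABABABABABABABABABABABABA
t=6: BABABABABABABABABABABABABABABABABABABABABABABABABABABABABA…BABABABABABABABABABABABABABABABABABABABABABABABABABABABABA  (len 128)
t=7: BABABABABABABABABABABABABABABABABABABABABABABABABABABABABA…BABABABABABABABABABABABABABABABABABABABABABABABABABABABABA  (len 256)
t=8: BABABABABABABABABABABABABABABABABABABABABABABABABABABABABA…BABABABABABABABABABABABABABABABABABABABABABABABABABABABABA  (len 512)
t=9: BABABABABABABABABABABABABABABABABABABABABABABABABABABABABA…BABABABABABABABABABABABABABABABABABABABABABABABABABABABABA  (len 1024)
t=10: BABABABABABABABABABABABABABABABABABABABABABABABABABABABABA…BABABABABABABABABABABABABABABABABABABABABABABABABABABABABA  (len 2048)
t=11: BABABABABABABABABABABABABABABABABABABABABABABABABABABABABA…BABABABABABABABABABABABABABABABABABABABABABABABABABABABABA  (len 4096)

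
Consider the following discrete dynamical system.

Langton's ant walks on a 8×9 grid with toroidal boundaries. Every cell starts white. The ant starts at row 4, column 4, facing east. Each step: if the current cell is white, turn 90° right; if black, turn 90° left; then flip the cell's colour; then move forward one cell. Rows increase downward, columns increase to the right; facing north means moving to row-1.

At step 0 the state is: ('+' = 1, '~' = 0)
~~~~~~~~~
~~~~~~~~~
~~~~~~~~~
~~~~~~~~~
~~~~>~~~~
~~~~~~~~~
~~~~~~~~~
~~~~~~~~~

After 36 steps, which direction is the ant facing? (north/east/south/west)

0) ~~~~~~~~~
~~~~~~~~~
~~~~~~~~~
~~~~~~~~~
~~~~>~~~~
~~~~~~~~~
~~~~~~~~~
~~~~~~~~~
1) ~~~~~~~~~
~~~~~~~~~
~~~~~~~~~
~~~~~~~~~
~~~~+~~~~
~~~~v~~~~
~~~~~~~~~
~~~~~~~~~
2) ~~~~~~~~~
~~~~~~~~~
~~~~~~~~~
~~~~~~~~~
~~~~+~~~~
~~~<+~~~~
~~~~~~~~~
~~~~~~~~~
3) ~~~~~~~~~
~~~~~~~~~
~~~~~~~~~
~~~~~~~~~
~~~^+~~~~
~~~++~~~~
~~~~~~~~~
~~~~~~~~~
4) ~~~~~~~~~
~~~~~~~~~
~~~~~~~~~
~~~~~~~~~
~~~+>~~~~
~~~++~~~~
~~~~~~~~~
~~~~~~~~~
5) ~~~~~~~~~
~~~~~~~~~
~~~~~~~~~
~~~~^~~~~
~~~+~~~~~
~~~++~~~~
~~~~~~~~~
~~~~~~~~~
6) ~~~~~~~~~
~~~~~~~~~
~~~~~~~~~
~~~~+>~~~
~~~+~~~~~
~~~++~~~~
~~~~~~~~~
~~~~~~~~~
7) ~~~~~~~~~
~~~~~~~~~
~~~~~~~~~
~~~~++~~~
~~~+~v~~~
~~~++~~~~
~~~~~~~~~
~~~~~~~~~
8) ~~~~~~~~~
~~~~~~~~~
~~~~~~~~~
~~~~++~~~
~~~+<+~~~
~~~++~~~~
~~~~~~~~~
~~~~~~~~~
9) ~~~~~~~~~
~~~~~~~~~
~~~~~~~~~
~~~~^+~~~
~~~+++~~~
~~~++~~~~
~~~~~~~~~
~~~~~~~~~
10) ~~~~~~~~~
~~~~~~~~~
~~~~~~~~~
~~~<~+~~~
~~~+++~~~
~~~++~~~~
~~~~~~~~~
~~~~~~~~~
11) ~~~~~~~~~
~~~~~~~~~
~~~^~~~~~
~~~+~+~~~
~~~+++~~~
~~~++~~~~
~~~~~~~~~
~~~~~~~~~
12) ~~~~~~~~~
~~~~~~~~~
~~~+>~~~~
~~~+~+~~~
~~~+++~~~
~~~++~~~~
~~~~~~~~~
~~~~~~~~~
13) ~~~~~~~~~
~~~~~~~~~
~~~++~~~~
~~~+v+~~~
~~~+++~~~
~~~++~~~~
~~~~~~~~~
~~~~~~~~~
14) ~~~~~~~~~
~~~~~~~~~
~~~++~~~~
~~~<++~~~
~~~+++~~~
~~~++~~~~
~~~~~~~~~
~~~~~~~~~
15) ~~~~~~~~~
~~~~~~~~~
~~~++~~~~
~~~~++~~~
~~~v++~~~
~~~++~~~~
~~~~~~~~~
~~~~~~~~~
16) ~~~~~~~~~
~~~~~~~~~
~~~++~~~~
~~~~++~~~
~~~~>+~~~
~~~++~~~~
~~~~~~~~~
~~~~~~~~~
17) ~~~~~~~~~
~~~~~~~~~
~~~++~~~~
~~~~^+~~~
~~~~~+~~~
~~~++~~~~
~~~~~~~~~
~~~~~~~~~
18) ~~~~~~~~~
~~~~~~~~~
~~~++~~~~
~~~<~+~~~
~~~~~+~~~
~~~++~~~~
~~~~~~~~~
~~~~~~~~~
19) ~~~~~~~~~
~~~~~~~~~
~~~^+~~~~
~~~+~+~~~
~~~~~+~~~
~~~++~~~~
~~~~~~~~~
~~~~~~~~~
20) ~~~~~~~~~
~~~~~~~~~
~~<~+~~~~
~~~+~+~~~
~~~~~+~~~
~~~++~~~~
~~~~~~~~~
~~~~~~~~~
21) ~~~~~~~~~
~~^~~~~~~
~~+~+~~~~
~~~+~+~~~
~~~~~+~~~
~~~++~~~~
~~~~~~~~~
~~~~~~~~~
22) ~~~~~~~~~
~~+>~~~~~
~~+~+~~~~
~~~+~+~~~
~~~~~+~~~
~~~++~~~~
~~~~~~~~~
~~~~~~~~~
23) ~~~~~~~~~
~~++~~~~~
~~+v+~~~~
~~~+~+~~~
~~~~~+~~~
~~~++~~~~
~~~~~~~~~
~~~~~~~~~
24) ~~~~~~~~~
~~++~~~~~
~~<++~~~~
~~~+~+~~~
~~~~~+~~~
~~~++~~~~
~~~~~~~~~
~~~~~~~~~
25) ~~~~~~~~~
~~++~~~~~
~~~++~~~~
~~v+~+~~~
~~~~~+~~~
~~~++~~~~
~~~~~~~~~
~~~~~~~~~
26) ~~~~~~~~~
~~++~~~~~
~~~++~~~~
~<++~+~~~
~~~~~+~~~
~~~++~~~~
~~~~~~~~~
~~~~~~~~~
27) ~~~~~~~~~
~~++~~~~~
~^~++~~~~
~+++~+~~~
~~~~~+~~~
~~~++~~~~
~~~~~~~~~
~~~~~~~~~
28) ~~~~~~~~~
~~++~~~~~
~+>++~~~~
~+++~+~~~
~~~~~+~~~
~~~++~~~~
~~~~~~~~~
~~~~~~~~~
29) ~~~~~~~~~
~~++~~~~~
~++++~~~~
~+v+~+~~~
~~~~~+~~~
~~~++~~~~
~~~~~~~~~
~~~~~~~~~
30) ~~~~~~~~~
~~++~~~~~
~++++~~~~
~+~>~+~~~
~~~~~+~~~
~~~++~~~~
~~~~~~~~~
~~~~~~~~~
31) ~~~~~~~~~
~~++~~~~~
~++^+~~~~
~+~~~+~~~
~~~~~+~~~
~~~++~~~~
~~~~~~~~~
~~~~~~~~~
32) ~~~~~~~~~
~~++~~~~~
~+<~+~~~~
~+~~~+~~~
~~~~~+~~~
~~~++~~~~
~~~~~~~~~
~~~~~~~~~
33) ~~~~~~~~~
~~++~~~~~
~+~~+~~~~
~+v~~+~~~
~~~~~+~~~
~~~++~~~~
~~~~~~~~~
~~~~~~~~~
34) ~~~~~~~~~
~~++~~~~~
~+~~+~~~~
~<+~~+~~~
~~~~~+~~~
~~~++~~~~
~~~~~~~~~
~~~~~~~~~
35) ~~~~~~~~~
~~++~~~~~
~+~~+~~~~
~~+~~+~~~
~v~~~+~~~
~~~++~~~~
~~~~~~~~~
~~~~~~~~~
36) ~~~~~~~~~
~~++~~~~~
~+~~+~~~~
~~+~~+~~~
<+~~~+~~~
~~~++~~~~
~~~~~~~~~
~~~~~~~~~

west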